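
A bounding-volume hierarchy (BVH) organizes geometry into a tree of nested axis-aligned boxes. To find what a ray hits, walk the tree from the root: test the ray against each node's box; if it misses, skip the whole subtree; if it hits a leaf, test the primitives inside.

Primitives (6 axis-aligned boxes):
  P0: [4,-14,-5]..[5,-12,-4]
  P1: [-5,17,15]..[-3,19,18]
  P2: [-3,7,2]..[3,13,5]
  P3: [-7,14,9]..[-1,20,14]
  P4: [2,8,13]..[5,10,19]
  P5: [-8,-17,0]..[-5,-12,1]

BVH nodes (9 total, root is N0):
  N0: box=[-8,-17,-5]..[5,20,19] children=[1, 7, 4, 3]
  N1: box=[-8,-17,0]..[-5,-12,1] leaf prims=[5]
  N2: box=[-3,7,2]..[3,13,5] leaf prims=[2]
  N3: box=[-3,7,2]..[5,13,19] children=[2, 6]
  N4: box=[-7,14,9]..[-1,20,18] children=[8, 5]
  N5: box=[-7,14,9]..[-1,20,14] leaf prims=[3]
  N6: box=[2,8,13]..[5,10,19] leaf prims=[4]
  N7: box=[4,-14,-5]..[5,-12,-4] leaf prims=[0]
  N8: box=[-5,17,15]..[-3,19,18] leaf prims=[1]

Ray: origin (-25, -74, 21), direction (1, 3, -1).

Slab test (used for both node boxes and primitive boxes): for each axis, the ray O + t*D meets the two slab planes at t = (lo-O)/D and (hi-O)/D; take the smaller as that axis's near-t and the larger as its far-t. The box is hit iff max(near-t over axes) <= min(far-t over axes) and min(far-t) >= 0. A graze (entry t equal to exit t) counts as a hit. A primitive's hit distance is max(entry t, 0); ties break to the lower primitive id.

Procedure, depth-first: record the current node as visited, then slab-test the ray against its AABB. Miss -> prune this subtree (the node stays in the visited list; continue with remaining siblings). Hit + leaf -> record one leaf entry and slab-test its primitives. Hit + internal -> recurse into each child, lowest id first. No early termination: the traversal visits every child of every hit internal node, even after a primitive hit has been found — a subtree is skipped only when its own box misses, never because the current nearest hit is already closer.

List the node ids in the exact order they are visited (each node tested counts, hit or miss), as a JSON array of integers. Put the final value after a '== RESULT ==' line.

Walk:
N0 x:[17,30] y:[19,94/3] z:[2,26] -> hit [19,26], descend [1, 3, 4, 7]
  N1 x:[17,20] y:[19,62/3] z:[20,21] -> hit [20,20] leaf, test {P5@t=20}
  N3 x:[22,30] y:[27,29] z:[2,19] -> miss, prune
  N4 x:[18,24] y:[88/3,94/3] z:[3,12] -> miss, prune
  N7 x:[29,30] y:[20,62/3] z:[25,26] -> miss, prune

Summary -> nodes [0, 1, 3, 4, 7]; box-tests=5; leaf-entries=1; first=P5

== RESULT ==
[0, 1, 3, 4, 7]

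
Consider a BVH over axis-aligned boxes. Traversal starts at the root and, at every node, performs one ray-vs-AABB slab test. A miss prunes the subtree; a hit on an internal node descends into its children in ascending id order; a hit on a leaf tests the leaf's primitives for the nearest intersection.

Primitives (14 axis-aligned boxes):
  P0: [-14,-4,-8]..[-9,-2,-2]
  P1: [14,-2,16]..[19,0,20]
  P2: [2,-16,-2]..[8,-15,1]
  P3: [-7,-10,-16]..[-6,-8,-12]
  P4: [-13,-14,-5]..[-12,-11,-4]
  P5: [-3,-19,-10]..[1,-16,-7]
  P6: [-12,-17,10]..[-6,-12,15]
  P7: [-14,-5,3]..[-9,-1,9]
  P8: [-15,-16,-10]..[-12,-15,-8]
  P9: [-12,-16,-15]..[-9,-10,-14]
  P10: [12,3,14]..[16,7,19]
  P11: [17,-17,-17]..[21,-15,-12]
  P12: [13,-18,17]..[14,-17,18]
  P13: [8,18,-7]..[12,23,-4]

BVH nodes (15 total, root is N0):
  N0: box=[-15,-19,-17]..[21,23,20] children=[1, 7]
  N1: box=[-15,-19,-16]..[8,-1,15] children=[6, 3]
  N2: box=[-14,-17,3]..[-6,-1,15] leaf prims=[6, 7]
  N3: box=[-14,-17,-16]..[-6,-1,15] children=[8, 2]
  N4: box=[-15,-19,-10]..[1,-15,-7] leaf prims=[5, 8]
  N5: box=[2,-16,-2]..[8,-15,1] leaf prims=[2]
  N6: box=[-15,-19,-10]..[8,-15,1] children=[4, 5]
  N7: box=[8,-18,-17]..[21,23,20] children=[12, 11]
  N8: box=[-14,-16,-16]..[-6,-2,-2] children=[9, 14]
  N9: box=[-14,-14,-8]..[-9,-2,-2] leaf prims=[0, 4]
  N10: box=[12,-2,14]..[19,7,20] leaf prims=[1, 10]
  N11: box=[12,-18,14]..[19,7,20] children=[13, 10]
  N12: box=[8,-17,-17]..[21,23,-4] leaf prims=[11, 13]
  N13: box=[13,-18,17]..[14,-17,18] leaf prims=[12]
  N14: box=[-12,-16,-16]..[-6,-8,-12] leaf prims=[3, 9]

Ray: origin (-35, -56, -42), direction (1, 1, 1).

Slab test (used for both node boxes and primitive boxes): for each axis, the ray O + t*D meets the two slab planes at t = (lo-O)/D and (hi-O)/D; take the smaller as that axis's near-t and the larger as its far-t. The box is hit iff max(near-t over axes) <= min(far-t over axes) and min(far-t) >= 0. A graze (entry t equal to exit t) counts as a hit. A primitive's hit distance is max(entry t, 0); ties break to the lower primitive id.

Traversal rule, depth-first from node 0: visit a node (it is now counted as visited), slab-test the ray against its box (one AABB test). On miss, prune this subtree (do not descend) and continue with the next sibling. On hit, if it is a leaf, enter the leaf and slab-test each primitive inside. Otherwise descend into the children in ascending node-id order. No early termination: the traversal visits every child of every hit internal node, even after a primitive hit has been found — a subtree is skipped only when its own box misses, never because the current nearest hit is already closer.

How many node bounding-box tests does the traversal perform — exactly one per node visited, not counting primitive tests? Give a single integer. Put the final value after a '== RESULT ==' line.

Traverse from the root:
N0 x:[20,56] y:[37,79] z:[25,62] -> hit [37,56], descend [1, 7]
  N1 x:[20,43] y:[37,55] z:[26,57] -> hit [37,43], descend [3, 6]
    N3 x:[21,29] y:[39,55] z:[26,57] -> miss, prune
    N6 x:[20,43] y:[37,41] z:[32,43] -> hit [37,41], descend [4, 5]
      N4 x:[20,36] y:[37,41] z:[32,35] -> miss, prune
      N5 x:[37,43] y:[40,41] z:[40,43] -> hit [40,41] leaf, test {P2@t=40}
  N7 x:[43,56] y:[38,79] z:[25,62] -> hit [43,56], descend [11, 12]
    N11 x:[47,54] y:[38,63] z:[56,62] -> miss, prune
    N12 x:[43,56] y:[39,79] z:[25,38] -> miss, prune

Visited [0, 1, 3, 6, 4, 5, 7, 11, 12]. Tests: 9 box, 1 leaf. Nearest: P2.

== RESULT ==
9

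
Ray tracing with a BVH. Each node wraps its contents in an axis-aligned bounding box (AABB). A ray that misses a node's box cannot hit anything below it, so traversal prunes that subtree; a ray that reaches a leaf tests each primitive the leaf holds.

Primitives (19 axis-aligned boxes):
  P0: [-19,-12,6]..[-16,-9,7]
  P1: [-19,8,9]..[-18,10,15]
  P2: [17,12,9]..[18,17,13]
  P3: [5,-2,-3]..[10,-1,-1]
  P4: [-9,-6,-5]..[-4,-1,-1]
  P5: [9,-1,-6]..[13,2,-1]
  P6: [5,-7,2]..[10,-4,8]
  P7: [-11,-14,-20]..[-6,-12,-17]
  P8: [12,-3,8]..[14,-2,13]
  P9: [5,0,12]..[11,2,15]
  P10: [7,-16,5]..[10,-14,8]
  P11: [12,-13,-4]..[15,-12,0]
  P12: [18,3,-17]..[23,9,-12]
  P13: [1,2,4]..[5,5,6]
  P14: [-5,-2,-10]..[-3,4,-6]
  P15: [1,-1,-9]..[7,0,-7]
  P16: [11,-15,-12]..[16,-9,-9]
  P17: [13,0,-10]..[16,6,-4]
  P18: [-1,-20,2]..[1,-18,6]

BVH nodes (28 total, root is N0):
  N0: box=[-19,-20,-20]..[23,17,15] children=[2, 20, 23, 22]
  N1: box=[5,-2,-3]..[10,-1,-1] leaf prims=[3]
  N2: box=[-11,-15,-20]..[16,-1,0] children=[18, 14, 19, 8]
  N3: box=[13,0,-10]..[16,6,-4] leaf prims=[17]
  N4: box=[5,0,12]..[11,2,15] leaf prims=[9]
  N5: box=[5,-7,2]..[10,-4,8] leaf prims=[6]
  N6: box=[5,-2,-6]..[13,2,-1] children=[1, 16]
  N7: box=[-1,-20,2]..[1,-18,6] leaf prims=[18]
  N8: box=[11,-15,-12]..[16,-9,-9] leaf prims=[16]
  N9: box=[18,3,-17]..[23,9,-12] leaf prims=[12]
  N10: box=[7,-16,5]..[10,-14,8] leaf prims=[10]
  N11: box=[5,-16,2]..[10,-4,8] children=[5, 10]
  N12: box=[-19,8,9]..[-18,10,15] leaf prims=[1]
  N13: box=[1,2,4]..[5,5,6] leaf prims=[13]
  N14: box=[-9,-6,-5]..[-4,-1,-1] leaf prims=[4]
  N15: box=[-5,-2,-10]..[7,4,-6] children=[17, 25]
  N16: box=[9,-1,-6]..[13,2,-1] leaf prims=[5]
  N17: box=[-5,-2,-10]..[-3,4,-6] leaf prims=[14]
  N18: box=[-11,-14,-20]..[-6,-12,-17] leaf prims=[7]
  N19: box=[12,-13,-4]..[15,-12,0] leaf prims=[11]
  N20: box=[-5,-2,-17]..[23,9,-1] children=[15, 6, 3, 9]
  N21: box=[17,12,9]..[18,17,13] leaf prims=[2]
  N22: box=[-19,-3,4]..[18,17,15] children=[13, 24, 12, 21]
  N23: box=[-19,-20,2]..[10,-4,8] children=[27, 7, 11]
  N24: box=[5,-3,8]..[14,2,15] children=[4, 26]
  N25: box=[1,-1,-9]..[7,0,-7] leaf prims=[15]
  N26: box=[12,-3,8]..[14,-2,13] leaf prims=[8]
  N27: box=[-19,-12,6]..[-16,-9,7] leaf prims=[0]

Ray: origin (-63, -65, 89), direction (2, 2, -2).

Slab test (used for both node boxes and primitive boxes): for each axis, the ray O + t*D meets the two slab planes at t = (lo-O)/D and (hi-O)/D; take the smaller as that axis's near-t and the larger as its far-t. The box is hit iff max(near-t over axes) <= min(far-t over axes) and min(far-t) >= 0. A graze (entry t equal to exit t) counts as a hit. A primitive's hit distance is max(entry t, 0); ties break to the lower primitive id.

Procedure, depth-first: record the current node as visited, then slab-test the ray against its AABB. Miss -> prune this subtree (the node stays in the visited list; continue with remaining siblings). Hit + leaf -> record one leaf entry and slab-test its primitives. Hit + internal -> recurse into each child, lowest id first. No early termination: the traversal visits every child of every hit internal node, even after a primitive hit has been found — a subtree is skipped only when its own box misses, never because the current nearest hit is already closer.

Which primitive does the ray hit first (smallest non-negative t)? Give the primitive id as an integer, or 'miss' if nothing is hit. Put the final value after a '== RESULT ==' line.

Traverse from the root:
N0 x:[22,43] y:[45/2,41] z:[37,109/2] -> hit [37,41], descend [2, 20, 22, 23]
  N2 x:[26,79/2] y:[25,32] z:[89/2,109/2] -> miss, prune
  N20 x:[29,43] y:[63/2,37] z:[45,53] -> miss, prune
  N22 x:[22,81/2] y:[31,41] z:[37,85/2] -> hit [37,81/2], descend [12, 13, 21, 24]
    N12 x:[22,45/2] y:[73/2,75/2] z:[37,40] -> miss, prune
    N13 x:[32,34] y:[67/2,35] z:[83/2,85/2] -> miss, prune
    N21 x:[40,81/2] y:[77/2,41] z:[38,40] -> hit [40,40] leaf, test {P2@t=40}
    N24 x:[34,77/2] y:[31,67/2] z:[37,81/2] -> miss, prune
  N23 x:[22,73/2] y:[45/2,61/2] z:[81/2,87/2] -> miss, prune

Visited [0, 2, 20, 22, 12, 13, 21, 24, 23]. Tests: 9 box, 1 leaf. Nearest: P2.

== RESULT ==
2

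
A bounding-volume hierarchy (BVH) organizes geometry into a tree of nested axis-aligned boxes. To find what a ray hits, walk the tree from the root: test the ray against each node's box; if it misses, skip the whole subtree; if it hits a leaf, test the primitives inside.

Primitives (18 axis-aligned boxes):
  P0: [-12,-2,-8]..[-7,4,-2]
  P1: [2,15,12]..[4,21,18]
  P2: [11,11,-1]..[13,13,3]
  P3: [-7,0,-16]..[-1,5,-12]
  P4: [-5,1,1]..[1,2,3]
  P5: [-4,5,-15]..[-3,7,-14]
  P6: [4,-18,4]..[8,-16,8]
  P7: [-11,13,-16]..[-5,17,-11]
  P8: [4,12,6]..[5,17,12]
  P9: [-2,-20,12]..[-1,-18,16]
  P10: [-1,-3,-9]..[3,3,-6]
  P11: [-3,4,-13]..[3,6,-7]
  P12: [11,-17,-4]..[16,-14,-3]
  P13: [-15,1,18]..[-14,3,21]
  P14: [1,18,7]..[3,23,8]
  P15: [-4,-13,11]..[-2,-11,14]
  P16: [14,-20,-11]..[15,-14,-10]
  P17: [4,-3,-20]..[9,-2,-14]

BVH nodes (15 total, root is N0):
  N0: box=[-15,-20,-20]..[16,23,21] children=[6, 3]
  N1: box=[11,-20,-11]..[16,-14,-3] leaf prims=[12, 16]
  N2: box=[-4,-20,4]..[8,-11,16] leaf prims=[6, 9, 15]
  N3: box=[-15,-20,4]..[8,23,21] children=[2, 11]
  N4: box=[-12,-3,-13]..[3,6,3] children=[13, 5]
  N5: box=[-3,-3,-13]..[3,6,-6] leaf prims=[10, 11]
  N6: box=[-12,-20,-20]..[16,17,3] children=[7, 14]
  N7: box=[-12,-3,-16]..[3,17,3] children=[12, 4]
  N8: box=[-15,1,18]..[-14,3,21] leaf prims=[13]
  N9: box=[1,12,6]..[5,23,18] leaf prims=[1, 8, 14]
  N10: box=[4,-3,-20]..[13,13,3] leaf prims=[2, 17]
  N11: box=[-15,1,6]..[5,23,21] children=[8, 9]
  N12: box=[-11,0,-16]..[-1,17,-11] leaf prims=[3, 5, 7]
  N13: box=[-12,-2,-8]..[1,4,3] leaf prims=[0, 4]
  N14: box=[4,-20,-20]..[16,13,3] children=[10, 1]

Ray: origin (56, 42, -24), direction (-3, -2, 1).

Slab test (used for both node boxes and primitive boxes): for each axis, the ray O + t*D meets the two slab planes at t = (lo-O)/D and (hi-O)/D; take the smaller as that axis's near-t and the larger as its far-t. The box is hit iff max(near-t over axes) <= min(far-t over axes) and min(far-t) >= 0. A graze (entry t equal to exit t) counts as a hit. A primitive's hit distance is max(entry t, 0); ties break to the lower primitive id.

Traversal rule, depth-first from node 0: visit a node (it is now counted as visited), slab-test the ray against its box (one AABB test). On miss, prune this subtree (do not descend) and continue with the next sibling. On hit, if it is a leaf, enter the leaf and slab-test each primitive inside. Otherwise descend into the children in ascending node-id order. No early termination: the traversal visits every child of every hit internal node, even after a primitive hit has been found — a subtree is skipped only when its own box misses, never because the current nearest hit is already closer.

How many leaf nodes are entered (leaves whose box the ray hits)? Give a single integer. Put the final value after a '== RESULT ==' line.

Trace the traversal:
N0 x:[40/3,71/3] y:[19/2,31] z:[4,45] -> hit [40/3,71/3], descend [3, 6]
  N3 x:[16,71/3] y:[19/2,31] z:[28,45] -> miss, prune
  N6 x:[40/3,68/3] y:[25/2,31] z:[4,27] -> hit [40/3,68/3], descend [7, 14]
    N7 x:[53/3,68/3] y:[25/2,45/2] z:[8,27] -> hit [53/3,45/2], descend [4, 12]
      N4 x:[53/3,68/3] y:[18,45/2] z:[11,27] -> hit [18,45/2], descend [5, 13]
        N5 x:[53/3,59/3] y:[18,45/2] z:[11,18] -> hit [18,18] leaf, test {P10(miss), P11(miss)}
        N13 x:[55/3,68/3] y:[19,22] z:[16,27] -> hit [19,22] leaf, test {P0@t=21, P4(miss)}
      N12 x:[19,67/3] y:[25/2,21] z:[8,13] -> miss, prune
    N14 x:[40/3,52/3] y:[29/2,31] z:[4,27] -> hit [29/2,52/3], descend [1, 10]
      N1 x:[40/3,15] y:[28,31] z:[13,21] -> miss, prune
      N10 x:[43/3,52/3] y:[29/2,45/2] z:[4,27] -> hit [29/2,52/3] leaf, test {P2(miss), P17(miss)}

Summary -> nodes [0, 3, 6, 7, 4, 5, 13, 12, 14, 1, 10]; box-tests=11; leaf-entries=3; first=P0

== RESULT ==
3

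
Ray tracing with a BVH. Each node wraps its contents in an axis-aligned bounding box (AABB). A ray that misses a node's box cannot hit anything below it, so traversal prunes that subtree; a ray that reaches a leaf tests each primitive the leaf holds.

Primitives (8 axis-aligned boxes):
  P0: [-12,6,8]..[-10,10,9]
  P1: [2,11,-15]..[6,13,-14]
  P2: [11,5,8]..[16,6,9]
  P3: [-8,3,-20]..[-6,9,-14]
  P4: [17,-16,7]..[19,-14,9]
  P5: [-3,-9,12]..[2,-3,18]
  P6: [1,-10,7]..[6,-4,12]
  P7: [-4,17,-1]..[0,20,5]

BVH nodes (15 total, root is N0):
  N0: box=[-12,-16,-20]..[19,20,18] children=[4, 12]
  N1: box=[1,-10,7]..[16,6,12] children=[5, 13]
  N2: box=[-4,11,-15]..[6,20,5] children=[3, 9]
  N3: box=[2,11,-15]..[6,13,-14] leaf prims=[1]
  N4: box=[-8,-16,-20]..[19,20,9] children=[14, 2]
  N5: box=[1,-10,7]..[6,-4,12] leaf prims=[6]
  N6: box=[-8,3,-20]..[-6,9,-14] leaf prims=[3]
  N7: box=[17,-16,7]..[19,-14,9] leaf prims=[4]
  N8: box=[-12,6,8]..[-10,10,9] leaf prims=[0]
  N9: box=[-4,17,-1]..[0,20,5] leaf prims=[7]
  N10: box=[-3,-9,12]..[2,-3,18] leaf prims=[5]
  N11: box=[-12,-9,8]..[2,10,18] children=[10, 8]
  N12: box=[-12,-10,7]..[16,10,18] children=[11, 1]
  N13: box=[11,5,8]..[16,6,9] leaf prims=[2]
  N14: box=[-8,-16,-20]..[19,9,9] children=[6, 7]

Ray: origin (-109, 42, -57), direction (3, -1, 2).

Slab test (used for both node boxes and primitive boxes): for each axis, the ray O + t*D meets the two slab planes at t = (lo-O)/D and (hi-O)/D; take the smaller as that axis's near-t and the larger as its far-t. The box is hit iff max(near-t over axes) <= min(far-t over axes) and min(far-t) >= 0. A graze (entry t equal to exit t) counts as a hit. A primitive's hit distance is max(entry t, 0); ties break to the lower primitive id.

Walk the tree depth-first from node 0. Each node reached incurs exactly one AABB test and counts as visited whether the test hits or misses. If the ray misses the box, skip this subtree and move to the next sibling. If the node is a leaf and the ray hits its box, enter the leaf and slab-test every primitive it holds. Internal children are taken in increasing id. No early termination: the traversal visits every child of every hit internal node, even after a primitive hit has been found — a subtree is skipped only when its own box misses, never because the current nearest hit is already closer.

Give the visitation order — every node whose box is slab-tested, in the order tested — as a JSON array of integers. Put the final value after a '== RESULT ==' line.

Trace the traversal:
N0 x:[97/3,128/3] y:[22,58] z:[37/2,75/2] -> hit [97/3,75/2], descend [4, 12]
  N4 x:[101/3,128/3] y:[22,58] z:[37/2,33] -> miss, prune
  N12 x:[97/3,125/3] y:[32,52] z:[32,75/2] -> hit [97/3,75/2], descend [1, 11]
    N1 x:[110/3,125/3] y:[36,52] z:[32,69/2] -> miss, prune
    N11 x:[97/3,37] y:[32,51] z:[65/2,75/2] -> hit [65/2,37], descend [8, 10]
      N8 x:[97/3,33] y:[32,36] z:[65/2,33] -> hit [65/2,33] leaf, test {P0@t=65/2}
      N10 x:[106/3,37] y:[45,51] z:[69/2,75/2] -> miss, prune

7 AABB tests over nodes [0, 4, 12, 1, 11, 8, 10]; 1 leaf entered; closest P0.

== RESULT ==
[0, 4, 12, 1, 11, 8, 10]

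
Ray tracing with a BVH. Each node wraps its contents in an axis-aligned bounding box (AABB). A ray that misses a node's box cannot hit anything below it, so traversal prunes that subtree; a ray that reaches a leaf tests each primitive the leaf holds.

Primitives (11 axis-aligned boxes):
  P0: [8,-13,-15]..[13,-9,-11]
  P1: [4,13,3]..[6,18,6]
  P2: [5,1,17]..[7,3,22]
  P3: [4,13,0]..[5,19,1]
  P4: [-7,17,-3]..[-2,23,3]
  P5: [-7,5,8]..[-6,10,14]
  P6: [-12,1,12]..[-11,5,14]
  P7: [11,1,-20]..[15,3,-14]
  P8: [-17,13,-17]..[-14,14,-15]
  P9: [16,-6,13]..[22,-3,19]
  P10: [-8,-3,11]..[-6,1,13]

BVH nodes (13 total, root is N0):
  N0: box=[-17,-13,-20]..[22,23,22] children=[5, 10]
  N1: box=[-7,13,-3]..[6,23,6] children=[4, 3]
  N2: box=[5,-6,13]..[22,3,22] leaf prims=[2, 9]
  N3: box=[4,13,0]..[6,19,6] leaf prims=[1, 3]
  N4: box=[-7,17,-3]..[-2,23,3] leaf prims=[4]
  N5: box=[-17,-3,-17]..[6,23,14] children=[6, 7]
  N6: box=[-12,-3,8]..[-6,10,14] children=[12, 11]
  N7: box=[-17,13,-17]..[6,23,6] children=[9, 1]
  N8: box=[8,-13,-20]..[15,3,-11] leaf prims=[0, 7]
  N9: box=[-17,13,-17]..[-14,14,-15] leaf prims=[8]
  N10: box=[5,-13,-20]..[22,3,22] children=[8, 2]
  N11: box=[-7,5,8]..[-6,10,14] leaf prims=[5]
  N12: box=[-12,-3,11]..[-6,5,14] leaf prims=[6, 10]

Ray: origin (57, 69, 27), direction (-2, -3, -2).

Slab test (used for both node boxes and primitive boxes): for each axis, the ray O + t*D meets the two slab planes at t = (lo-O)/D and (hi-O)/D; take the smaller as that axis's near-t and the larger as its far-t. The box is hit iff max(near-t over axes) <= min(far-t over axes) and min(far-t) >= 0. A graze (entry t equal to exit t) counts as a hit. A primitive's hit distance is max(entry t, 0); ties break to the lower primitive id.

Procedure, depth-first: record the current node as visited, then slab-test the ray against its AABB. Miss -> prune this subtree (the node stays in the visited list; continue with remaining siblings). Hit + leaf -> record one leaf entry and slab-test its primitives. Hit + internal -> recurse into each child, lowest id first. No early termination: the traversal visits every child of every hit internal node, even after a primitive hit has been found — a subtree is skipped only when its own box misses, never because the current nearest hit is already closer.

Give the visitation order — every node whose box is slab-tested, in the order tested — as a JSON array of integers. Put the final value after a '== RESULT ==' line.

Traverse from the root:
N0 x:[35/2,37] y:[46/3,82/3] z:[5/2,47/2] -> hit [35/2,47/2], descend [5, 10]
  N5 x:[51/2,37] y:[46/3,24] z:[13/2,22] -> miss, prune
  N10 x:[35/2,26] y:[22,82/3] z:[5/2,47/2] -> hit [22,47/2], descend [2, 8]
    N2 x:[35/2,26] y:[22,25] z:[5/2,7] -> miss, prune
    N8 x:[21,49/2] y:[22,82/3] z:[19,47/2] -> hit [22,47/2] leaf, test {P0(miss), P7@t=22}

Summary -> nodes [0, 5, 10, 2, 8]; box-tests=5; leaf-entries=1; first=P7

== RESULT ==
[0, 5, 10, 2, 8]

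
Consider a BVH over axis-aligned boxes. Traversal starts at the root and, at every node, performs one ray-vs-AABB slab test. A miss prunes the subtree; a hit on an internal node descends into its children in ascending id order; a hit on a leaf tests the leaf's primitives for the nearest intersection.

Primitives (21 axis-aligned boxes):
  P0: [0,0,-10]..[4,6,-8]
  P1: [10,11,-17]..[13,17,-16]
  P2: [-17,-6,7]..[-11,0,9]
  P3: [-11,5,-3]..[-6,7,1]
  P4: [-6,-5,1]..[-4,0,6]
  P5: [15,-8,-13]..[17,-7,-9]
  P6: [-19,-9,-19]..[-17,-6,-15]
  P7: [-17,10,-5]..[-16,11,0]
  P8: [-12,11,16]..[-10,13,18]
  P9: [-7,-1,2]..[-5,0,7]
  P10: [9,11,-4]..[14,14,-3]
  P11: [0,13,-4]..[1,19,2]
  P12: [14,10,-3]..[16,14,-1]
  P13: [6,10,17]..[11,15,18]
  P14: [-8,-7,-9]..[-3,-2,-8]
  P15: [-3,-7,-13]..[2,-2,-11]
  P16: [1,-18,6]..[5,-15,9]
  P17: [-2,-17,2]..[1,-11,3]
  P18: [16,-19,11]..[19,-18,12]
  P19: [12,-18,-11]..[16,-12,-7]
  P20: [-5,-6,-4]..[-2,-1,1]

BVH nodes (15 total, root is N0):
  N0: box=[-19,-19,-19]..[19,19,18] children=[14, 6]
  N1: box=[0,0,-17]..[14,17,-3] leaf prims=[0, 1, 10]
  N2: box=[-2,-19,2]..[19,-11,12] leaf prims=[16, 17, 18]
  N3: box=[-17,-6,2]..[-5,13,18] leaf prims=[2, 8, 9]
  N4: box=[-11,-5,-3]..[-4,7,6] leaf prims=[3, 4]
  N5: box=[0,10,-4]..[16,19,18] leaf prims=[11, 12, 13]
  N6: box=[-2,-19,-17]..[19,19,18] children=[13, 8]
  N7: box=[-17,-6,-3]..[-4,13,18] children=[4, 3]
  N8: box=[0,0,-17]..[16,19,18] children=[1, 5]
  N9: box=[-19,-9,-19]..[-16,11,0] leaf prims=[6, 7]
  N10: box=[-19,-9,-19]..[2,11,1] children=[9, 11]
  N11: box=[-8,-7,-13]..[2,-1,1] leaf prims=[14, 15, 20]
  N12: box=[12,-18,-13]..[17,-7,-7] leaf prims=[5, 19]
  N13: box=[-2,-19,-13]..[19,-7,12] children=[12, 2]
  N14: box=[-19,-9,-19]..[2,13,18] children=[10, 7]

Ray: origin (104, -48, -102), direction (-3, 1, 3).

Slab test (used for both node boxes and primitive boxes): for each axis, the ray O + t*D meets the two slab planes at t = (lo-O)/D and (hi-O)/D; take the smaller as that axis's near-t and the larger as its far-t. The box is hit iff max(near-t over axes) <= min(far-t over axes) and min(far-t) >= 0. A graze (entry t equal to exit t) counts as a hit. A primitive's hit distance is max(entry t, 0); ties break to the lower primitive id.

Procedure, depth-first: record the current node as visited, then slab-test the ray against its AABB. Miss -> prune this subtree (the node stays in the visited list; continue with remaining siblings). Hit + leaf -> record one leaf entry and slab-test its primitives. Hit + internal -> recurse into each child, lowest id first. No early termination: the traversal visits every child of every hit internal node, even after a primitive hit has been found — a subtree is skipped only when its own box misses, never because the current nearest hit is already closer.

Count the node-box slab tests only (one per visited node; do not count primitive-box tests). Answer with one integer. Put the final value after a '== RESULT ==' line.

Trace the traversal:
N0 x:[85/3,41] y:[29,67] z:[83/3,40] -> hit [29,40], descend [6, 14]
  N6 x:[85/3,106/3] y:[29,67] z:[85/3,40] -> hit [29,106/3], descend [8, 13]
    N8 x:[88/3,104/3] y:[48,67] z:[85/3,40] -> miss, prune
    N13 x:[85/3,106/3] y:[29,41] z:[89/3,38] -> hit [89/3,106/3], descend [2, 12]
      N2 x:[85/3,106/3] y:[29,37] z:[104/3,38] -> hit [104/3,106/3] leaf, test {P16(miss), P17@t=104/3, P18(miss)}
      N12 x:[29,92/3] y:[30,41] z:[89/3,95/3] -> hit [30,92/3] leaf, test {P5(miss), P19@t=91/3}
  N14 x:[34,41] y:[39,61] z:[83/3,40] -> hit [39,40], descend [7, 10]
    N7 x:[36,121/3] y:[42,61] z:[33,40] -> miss, prune
    N10 x:[34,41] y:[39,59] z:[83/3,103/3] -> miss, prune

9 AABB tests over nodes [0, 6, 8, 13, 2, 12, 14, 7, 10]; 2 leaves entered; closest P19.

== RESULT ==
9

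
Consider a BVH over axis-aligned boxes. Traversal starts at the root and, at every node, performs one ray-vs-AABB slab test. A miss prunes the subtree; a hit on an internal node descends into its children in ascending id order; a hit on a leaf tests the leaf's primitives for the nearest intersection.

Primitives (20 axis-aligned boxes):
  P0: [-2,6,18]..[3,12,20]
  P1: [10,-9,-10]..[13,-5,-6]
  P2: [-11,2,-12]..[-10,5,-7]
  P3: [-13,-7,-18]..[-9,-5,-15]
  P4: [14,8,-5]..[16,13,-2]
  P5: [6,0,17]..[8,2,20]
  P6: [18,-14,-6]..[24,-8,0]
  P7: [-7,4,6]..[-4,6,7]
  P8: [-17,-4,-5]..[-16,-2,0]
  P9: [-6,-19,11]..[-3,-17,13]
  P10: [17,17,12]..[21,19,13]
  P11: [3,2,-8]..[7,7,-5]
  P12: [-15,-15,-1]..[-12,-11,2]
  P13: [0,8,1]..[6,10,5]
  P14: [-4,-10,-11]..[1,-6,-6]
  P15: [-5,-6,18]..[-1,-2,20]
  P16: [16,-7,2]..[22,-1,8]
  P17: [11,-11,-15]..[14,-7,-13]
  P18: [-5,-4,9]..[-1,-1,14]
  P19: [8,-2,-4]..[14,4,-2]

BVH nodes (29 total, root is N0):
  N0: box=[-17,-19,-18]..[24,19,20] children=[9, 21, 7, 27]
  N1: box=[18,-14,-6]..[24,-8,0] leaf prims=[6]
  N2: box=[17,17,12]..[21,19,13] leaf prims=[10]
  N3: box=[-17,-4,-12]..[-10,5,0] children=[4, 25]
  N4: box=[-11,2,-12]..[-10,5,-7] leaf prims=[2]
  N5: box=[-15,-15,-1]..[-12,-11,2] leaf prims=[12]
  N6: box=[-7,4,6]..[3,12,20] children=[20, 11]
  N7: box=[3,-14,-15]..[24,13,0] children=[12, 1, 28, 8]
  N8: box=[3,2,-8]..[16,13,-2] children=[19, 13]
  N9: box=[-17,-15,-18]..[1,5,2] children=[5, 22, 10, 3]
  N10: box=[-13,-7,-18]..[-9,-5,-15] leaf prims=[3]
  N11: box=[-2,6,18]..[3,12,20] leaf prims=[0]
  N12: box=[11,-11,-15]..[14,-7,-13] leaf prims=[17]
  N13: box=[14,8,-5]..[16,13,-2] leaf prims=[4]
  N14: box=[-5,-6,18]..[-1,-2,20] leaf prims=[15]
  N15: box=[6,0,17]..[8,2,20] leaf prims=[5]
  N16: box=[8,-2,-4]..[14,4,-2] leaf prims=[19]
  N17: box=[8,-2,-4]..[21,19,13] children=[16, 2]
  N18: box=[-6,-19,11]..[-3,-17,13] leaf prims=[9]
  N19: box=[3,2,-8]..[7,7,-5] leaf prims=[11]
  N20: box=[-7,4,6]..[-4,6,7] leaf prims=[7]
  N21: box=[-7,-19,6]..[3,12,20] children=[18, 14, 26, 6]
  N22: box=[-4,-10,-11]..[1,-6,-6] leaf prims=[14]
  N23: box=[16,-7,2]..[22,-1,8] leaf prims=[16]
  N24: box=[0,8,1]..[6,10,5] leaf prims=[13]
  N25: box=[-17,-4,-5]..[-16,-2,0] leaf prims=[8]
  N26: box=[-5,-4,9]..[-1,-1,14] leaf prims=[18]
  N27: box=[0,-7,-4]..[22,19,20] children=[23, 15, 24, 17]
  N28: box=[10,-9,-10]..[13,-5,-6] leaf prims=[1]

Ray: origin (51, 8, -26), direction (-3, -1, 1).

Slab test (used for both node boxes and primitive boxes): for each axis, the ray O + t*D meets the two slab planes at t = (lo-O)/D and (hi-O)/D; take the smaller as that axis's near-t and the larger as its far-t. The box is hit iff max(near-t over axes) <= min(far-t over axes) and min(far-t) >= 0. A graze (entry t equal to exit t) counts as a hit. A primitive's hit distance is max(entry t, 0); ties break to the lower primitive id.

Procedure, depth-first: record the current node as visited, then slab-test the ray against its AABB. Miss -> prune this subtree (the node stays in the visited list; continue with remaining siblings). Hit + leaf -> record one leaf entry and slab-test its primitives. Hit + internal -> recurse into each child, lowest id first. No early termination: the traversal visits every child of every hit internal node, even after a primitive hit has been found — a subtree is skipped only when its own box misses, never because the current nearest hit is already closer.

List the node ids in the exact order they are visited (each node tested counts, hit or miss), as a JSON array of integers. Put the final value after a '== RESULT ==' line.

Walk:
N0 x:[9,68/3] y:[-11,27] z:[8,46] -> hit [9,68/3], descend [7, 9, 21, 27]
  N7 x:[9,16] y:[-5,22] z:[11,26] -> hit [11,16], descend [1, 8, 12, 28]
    N1 x:[9,11] y:[16,22] z:[20,26] -> miss, prune
    N8 x:[35/3,16] y:[-5,6] z:[18,24] -> miss, prune
    N12 x:[37/3,40/3] y:[15,19] z:[11,13] -> miss, prune
    N28 x:[38/3,41/3] y:[13,17] z:[16,20] -> miss, prune
  N9 x:[50/3,68/3] y:[3,23] z:[8,28] -> hit [50/3,68/3], descend [3, 5, 10, 22]
    N3 x:[61/3,68/3] y:[3,12] z:[14,26] -> miss, prune
    N5 x:[21,22] y:[19,23] z:[25,28] -> miss, prune
    N10 x:[20,64/3] y:[13,15] z:[8,11] -> miss, prune
    N22 x:[50/3,55/3] y:[14,18] z:[15,20] -> hit [50/3,18] leaf, test {P14@t=50/3}
  N21 x:[16,58/3] y:[-4,27] z:[32,46] -> miss, prune
  N27 x:[29/3,17] y:[-11,15] z:[22,46] -> miss, prune

13 AABB tests over nodes [0, 7, 1, 8, 12, 28, 9, 3, 5, 10, 22, 21, 27]; 1 leaf entered; closest P14.

== RESULT ==
[0, 7, 1, 8, 12, 28, 9, 3, 5, 10, 22, 21, 27]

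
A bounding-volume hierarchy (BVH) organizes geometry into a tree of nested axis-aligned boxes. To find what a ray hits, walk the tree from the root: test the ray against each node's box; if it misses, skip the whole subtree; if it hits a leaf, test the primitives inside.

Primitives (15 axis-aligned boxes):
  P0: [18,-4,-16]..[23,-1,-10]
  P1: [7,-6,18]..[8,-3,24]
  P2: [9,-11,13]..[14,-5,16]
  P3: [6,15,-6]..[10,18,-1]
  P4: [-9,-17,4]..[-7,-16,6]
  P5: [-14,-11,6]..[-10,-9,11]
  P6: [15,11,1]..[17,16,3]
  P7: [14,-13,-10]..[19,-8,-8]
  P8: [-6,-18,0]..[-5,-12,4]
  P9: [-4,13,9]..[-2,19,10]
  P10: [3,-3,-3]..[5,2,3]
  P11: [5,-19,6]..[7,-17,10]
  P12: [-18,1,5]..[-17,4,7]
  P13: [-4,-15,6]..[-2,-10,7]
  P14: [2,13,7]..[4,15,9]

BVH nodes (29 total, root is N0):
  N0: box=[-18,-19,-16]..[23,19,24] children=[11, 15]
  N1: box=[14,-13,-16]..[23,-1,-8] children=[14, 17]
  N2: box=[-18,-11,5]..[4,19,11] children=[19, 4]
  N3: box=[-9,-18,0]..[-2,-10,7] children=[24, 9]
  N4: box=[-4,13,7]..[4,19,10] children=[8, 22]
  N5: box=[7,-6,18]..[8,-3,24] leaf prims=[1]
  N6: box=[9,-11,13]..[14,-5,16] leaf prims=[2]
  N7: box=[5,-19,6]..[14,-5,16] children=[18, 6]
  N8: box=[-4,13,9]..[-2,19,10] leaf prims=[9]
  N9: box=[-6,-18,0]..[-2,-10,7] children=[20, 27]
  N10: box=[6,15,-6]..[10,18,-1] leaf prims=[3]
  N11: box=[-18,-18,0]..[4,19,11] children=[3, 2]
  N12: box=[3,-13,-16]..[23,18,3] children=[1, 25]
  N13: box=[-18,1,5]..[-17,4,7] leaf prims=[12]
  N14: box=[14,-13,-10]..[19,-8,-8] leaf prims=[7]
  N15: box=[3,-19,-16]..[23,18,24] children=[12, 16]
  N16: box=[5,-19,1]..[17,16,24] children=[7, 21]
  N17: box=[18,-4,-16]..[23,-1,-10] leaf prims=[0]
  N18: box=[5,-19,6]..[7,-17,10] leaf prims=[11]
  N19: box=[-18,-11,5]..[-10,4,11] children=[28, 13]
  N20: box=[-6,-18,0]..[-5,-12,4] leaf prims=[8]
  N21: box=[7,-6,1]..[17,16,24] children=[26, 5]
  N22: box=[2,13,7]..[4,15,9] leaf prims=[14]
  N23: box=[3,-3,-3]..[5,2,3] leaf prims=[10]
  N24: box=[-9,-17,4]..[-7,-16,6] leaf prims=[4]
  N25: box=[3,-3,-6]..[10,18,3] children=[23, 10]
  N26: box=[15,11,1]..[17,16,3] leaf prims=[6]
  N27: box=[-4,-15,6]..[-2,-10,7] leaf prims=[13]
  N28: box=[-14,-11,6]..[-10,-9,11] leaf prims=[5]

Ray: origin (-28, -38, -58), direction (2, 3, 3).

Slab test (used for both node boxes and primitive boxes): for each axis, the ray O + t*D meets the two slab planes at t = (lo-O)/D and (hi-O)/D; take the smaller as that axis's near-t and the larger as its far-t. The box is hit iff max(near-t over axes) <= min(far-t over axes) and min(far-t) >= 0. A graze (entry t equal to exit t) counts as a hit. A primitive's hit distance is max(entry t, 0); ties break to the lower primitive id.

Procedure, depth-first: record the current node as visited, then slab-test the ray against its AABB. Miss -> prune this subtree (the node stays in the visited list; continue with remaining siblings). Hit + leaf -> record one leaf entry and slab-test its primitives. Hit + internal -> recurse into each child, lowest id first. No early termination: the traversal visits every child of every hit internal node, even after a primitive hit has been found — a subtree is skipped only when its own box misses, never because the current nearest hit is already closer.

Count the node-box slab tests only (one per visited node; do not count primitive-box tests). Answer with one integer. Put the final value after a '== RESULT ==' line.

Walk:
N0 x:[5,51/2] y:[19/3,19] z:[14,82/3] -> hit [14,19], descend [11, 15]
  N11 x:[5,16] y:[20/3,19] z:[58/3,23] -> miss, prune
  N15 x:[31/2,51/2] y:[19/3,56/3] z:[14,82/3] -> hit [31/2,56/3], descend [12, 16]
    N12 x:[31/2,51/2] y:[25/3,56/3] z:[14,61/3] -> hit [31/2,56/3], descend [1, 25]
      N1 x:[21,51/2] y:[25/3,37/3] z:[14,50/3] -> miss, prune
      N25 x:[31/2,19] y:[35/3,56/3] z:[52/3,61/3] -> hit [52/3,56/3], descend [10, 23]
        N10 x:[17,19] y:[53/3,56/3] z:[52/3,19] -> hit [53/3,56/3] leaf, test {P3@t=53/3}
        N23 x:[31/2,33/2] y:[35/3,40/3] z:[55/3,61/3] -> miss, prune
    N16 x:[33/2,45/2] y:[19/3,18] z:[59/3,82/3] -> miss, prune

Summary -> nodes [0, 11, 15, 12, 1, 25, 10, 23, 16]; box-tests=9; leaf-entries=1; first=P3

== RESULT ==
9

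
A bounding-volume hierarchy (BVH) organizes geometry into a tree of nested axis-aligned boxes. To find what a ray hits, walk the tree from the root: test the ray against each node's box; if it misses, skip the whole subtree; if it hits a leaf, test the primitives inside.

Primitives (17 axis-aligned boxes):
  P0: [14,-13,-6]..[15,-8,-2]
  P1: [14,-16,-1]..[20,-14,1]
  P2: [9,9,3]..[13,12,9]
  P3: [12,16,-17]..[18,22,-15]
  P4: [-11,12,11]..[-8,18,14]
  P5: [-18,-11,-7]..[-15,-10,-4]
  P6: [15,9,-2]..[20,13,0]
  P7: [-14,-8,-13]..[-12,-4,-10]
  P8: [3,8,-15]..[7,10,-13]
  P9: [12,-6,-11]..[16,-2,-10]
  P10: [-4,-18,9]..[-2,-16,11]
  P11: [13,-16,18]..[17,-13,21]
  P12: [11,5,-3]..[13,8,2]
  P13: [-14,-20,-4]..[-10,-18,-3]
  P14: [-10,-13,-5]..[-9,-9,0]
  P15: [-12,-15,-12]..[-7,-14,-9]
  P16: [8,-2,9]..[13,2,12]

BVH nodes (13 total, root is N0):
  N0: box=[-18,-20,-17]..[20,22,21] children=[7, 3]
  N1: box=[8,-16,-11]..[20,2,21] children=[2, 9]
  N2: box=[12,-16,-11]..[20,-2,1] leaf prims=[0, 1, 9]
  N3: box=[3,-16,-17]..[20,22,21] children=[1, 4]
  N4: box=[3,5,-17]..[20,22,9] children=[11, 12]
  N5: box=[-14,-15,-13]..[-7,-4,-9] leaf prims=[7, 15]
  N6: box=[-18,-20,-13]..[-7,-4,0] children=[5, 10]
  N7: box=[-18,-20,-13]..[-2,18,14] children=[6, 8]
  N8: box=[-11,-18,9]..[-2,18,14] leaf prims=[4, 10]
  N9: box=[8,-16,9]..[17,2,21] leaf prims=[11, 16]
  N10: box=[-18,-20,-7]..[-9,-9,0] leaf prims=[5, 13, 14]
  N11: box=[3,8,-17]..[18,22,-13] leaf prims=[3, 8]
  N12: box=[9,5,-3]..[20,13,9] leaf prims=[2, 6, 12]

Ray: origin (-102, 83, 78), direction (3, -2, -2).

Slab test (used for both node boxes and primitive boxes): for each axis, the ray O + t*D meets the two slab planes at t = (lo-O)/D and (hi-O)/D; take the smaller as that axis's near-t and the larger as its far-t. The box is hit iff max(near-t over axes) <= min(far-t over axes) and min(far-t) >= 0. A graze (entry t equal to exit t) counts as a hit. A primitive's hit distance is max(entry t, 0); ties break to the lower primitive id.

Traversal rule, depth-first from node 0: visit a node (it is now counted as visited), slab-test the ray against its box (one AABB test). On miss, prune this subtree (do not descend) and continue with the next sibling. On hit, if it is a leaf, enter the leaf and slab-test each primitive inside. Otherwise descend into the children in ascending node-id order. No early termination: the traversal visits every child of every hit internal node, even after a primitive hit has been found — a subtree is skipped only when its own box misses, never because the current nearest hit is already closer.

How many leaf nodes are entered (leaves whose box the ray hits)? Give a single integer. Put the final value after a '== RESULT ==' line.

Walk:
N0 x:[28,122/3] y:[61/2,103/2] z:[57/2,95/2] -> hit [61/2,122/3], descend [3, 7]
  N3 x:[35,122/3] y:[61/2,99/2] z:[57/2,95/2] -> hit [35,122/3], descend [1, 4]
    N1 x:[110/3,122/3] y:[81/2,99/2] z:[57/2,89/2] -> hit [81/2,122/3], descend [2, 9]
      N2 x:[38,122/3] y:[85/2,99/2] z:[77/2,89/2] -> miss, prune
      N9 x:[110/3,119/3] y:[81/2,99/2] z:[57/2,69/2] -> miss, prune
    N4 x:[35,122/3] y:[61/2,39] z:[69/2,95/2] -> hit [35,39], descend [11, 12]
      N11 x:[35,40] y:[61/2,75/2] z:[91/2,95/2] -> miss, prune
      N12 x:[37,122/3] y:[35,39] z:[69/2,81/2] -> hit [37,39] leaf, test {P2@t=37, P6(miss), P12@t=38}
  N7 x:[28,100/3] y:[65/2,103/2] z:[32,91/2] -> hit [65/2,100/3], descend [6, 8]
    N6 x:[28,95/3] y:[87/2,103/2] z:[39,91/2] -> miss, prune
    N8 x:[91/3,100/3] y:[65/2,101/2] z:[32,69/2] -> hit [65/2,100/3] leaf, test {P4(miss), P10(miss)}

order=[0, 3, 1, 2, 9, 4, 11, 12, 7, 6, 8]  |boxes|=11  |leaves|=2  hit=P2

== RESULT ==
2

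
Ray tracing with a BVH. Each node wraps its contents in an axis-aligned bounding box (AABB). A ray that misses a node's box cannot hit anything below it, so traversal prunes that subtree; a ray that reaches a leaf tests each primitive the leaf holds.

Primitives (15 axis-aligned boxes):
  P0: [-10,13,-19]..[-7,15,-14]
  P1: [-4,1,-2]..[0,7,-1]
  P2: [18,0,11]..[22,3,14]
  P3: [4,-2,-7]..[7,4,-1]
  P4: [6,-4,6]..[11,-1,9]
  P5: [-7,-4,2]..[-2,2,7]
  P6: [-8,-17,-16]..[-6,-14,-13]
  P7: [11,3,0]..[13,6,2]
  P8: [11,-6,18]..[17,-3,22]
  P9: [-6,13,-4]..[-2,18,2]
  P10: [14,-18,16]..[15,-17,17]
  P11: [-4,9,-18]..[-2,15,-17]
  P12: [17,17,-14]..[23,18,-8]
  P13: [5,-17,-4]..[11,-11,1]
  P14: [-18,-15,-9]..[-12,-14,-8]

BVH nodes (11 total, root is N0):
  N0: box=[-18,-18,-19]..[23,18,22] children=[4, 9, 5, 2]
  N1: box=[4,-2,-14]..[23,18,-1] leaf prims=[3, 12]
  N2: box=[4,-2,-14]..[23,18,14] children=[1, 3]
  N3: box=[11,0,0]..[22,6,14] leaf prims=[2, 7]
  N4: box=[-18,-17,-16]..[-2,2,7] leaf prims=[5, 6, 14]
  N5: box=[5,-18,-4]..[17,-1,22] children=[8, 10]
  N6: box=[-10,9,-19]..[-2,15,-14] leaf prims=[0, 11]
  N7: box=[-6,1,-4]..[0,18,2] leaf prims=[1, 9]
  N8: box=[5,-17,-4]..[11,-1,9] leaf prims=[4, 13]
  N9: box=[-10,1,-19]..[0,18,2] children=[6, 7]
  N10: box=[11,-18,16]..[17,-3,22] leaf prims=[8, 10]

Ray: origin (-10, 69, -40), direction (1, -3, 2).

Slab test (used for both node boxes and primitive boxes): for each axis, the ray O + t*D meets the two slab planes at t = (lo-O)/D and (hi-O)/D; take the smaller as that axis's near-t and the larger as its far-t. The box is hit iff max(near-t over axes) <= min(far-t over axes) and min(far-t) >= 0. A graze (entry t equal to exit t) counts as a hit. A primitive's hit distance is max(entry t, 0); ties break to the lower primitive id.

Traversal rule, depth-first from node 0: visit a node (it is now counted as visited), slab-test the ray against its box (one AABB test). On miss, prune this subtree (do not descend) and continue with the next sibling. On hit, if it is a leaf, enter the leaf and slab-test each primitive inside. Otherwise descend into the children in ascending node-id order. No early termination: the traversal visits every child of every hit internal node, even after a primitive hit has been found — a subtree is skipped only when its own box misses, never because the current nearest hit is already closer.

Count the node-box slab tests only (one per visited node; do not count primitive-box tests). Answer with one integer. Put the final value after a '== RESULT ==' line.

Walk:
N0 x:[-8,33] y:[17,29] z:[21/2,31] -> hit [17,29], descend [2, 4, 5, 9]
  N2 x:[14,33] y:[17,71/3] z:[13,27] -> hit [17,71/3], descend [1, 3]
    N1 x:[14,33] y:[17,71/3] z:[13,39/2] -> hit [17,39/2] leaf, test {P3(miss), P12(miss)}
    N3 x:[21,32] y:[21,23] z:[20,27] -> hit [21,23] leaf, test {P2(miss), P7@t=21}
  N4 x:[-8,8] y:[67/3,86/3] z:[12,47/2] -> miss, prune
  N5 x:[15,27] y:[70/3,29] z:[18,31] -> hit [70/3,27], descend [8, 10]
    N8 x:[15,21] y:[70/3,86/3] z:[18,49/2] -> miss, prune
    N10 x:[21,27] y:[24,29] z:[28,31] -> miss, prune
  N9 x:[0,10] y:[17,68/3] z:[21/2,21] -> miss, prune

Visited [0, 2, 1, 3, 4, 5, 8, 10, 9]. Tests: 9 box, 2 leaf. Nearest: P7.

== RESULT ==
9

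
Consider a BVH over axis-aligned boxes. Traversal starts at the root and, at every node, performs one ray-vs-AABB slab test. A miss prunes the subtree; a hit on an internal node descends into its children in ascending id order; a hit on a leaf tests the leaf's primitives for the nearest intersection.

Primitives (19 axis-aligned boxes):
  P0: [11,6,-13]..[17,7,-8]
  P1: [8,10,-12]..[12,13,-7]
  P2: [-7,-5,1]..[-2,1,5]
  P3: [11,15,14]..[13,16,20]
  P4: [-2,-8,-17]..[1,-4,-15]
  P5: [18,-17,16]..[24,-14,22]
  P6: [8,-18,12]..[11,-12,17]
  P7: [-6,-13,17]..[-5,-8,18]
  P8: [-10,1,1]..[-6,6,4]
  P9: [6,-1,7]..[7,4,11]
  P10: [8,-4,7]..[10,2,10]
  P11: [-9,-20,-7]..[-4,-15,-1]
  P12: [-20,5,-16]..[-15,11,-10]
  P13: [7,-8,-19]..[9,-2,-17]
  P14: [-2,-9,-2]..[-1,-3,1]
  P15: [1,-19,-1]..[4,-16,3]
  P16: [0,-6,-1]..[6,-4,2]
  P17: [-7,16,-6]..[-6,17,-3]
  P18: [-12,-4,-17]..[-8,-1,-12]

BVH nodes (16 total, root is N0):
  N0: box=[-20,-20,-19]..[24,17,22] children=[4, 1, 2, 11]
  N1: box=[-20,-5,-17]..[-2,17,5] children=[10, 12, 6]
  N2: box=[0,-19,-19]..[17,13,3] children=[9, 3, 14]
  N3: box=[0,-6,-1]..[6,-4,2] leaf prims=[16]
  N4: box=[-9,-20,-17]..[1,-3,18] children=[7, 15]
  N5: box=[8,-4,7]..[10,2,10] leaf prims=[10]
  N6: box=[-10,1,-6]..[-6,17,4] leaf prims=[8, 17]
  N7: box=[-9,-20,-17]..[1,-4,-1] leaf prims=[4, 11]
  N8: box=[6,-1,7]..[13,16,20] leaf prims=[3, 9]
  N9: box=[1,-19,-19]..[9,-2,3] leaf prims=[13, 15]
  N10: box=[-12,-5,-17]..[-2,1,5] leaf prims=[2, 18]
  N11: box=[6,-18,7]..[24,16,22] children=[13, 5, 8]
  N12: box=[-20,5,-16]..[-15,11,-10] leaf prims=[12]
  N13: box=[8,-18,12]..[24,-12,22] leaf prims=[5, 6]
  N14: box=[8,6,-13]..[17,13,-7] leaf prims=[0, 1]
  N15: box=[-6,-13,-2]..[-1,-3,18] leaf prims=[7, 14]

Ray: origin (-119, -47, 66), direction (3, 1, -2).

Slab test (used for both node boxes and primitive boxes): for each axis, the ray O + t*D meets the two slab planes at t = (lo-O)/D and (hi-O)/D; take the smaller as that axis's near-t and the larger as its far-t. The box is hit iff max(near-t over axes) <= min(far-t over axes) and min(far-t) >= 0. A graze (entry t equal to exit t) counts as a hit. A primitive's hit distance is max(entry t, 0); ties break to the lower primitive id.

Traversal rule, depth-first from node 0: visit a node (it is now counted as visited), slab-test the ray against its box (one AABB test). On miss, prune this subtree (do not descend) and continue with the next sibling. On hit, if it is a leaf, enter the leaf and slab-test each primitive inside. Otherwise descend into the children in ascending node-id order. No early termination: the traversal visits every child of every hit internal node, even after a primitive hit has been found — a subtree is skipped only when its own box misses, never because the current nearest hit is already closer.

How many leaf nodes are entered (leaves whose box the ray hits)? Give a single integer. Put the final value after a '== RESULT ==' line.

Traverse from the root:
N0 x:[33,143/3] y:[27,64] z:[22,85/2] -> hit [33,85/2], descend [1, 2, 4, 11]
  N1 x:[33,39] y:[42,64] z:[61/2,83/2] -> miss, prune
  N2 x:[119/3,136/3] y:[28,60] z:[63/2,85/2] -> hit [119/3,85/2], descend [3, 9, 14]
    N3 x:[119/3,125/3] y:[41,43] z:[32,67/2] -> miss, prune
    N9 x:[40,128/3] y:[28,45] z:[63/2,85/2] -> hit [40,85/2] leaf, test {P13@t=42, P15(miss)}
    N14 x:[127/3,136/3] y:[53,60] z:[73/2,79/2] -> miss, prune
  N4 x:[110/3,40] y:[27,44] z:[24,83/2] -> hit [110/3,40], descend [7, 15]
    N7 x:[110/3,40] y:[27,43] z:[67/2,83/2] -> hit [110/3,40] leaf, test {P4(miss), P11(miss)}
    N15 x:[113/3,118/3] y:[34,44] z:[24,34] -> miss, prune
  N11 x:[125/3,143/3] y:[29,63] z:[22,59/2] -> miss, prune

Visited [0, 1, 2, 3, 9, 14, 4, 7, 15, 11]. Tests: 10 box, 2 leaf. Nearest: P13.

== RESULT ==
2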